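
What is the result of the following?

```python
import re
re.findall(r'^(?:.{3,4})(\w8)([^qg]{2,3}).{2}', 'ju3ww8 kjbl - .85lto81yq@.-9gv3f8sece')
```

[('w8', ' kj')]

Pattern: anchored at the start of the string; then 3 to 4 of any character (non-capturing group); then a word character, then the literal '8' (captured); then 2 to 3 of any character except [qg] (captured); then exactly 2 of any character.
Walking the string: at [0:11] match 'ju3ww8 kjbl', groups = ('w8', ' kj').
2 groups means the one result is a tuple of 2 captured strings — 1 here.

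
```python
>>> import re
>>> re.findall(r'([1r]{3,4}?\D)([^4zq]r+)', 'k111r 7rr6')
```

[('111r ', '7rr')]

`findall` packs the 2 group values into a tuple for every match.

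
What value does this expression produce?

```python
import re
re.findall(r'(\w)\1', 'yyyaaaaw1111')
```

['y', 'a', 'a', '1', '1']

`\1` is not a pattern — it's the concrete string captured by group 1, re-applied verbatim.
Because there's exactly one group, `findall` drops the full match and keeps group 1 from each hit.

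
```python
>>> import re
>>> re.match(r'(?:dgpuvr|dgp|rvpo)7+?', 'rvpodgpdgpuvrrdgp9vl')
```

None

With `match`, the pattern is implicitly anchored at the beginning.
Here the string doesn't start with a match, so the call returns None.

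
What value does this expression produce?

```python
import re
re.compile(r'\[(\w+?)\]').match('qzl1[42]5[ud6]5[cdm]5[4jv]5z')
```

None

`match` is anchored at position 0; if the pattern doesn't fit there, it returns None.
Here position 0 doesn't satisfy it, so the call returns None.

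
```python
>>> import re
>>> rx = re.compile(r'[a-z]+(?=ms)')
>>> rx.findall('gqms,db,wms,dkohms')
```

['gq', 'w', 'dkoh']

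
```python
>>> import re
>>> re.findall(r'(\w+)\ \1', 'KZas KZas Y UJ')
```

['KZas']

`\1` has to match the exact text group 1 already captured.
One capturing group, so `findall` returns just the captured substring from the one match — 1 in all.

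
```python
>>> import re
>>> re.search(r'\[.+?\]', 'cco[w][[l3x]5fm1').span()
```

(3, 6)

Because the quantifier is non-greedy, it stops expanding at the earliest point where the rest of the pattern can succeed.
`re.search` scans for the first position where the pattern succeeds.
The match spans [3:6] → '[w]'.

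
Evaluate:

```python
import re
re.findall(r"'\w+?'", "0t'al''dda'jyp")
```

["'al'", "'dda'"]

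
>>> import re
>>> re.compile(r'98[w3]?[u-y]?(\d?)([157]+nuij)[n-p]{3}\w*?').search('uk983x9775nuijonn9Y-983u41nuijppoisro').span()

The pattern matches the literal '98', then optionally one of [w3]; then optionally a character in [u-y]; then optionally a digit (captured); then one or more of one of [157], then the literal 'n', then the literal 'uij' (captured); then exactly 3 of a character in [n-p], then zero or more of a word character (lazy).
`re.search` tries every starting position until one works.
The match spans [2:17] → '983x9775nuijonn'.
Captured: group 1 = '9', group 2 = '775nuij'.

(2, 17)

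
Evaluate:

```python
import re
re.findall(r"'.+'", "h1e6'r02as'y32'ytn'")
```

Scanning left to right: at [4:19] → "'r02as'y32'ytn'".
Since nothing is captured, `findall` lists the 1 matched substring directly.

["'r02as'y32'ytn'"]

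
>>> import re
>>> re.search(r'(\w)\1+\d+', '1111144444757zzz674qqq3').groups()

('1',)

A backreference is literal: `\1` must see the identical characters the first group matched.
`re.search` tries every starting position until one works.
The match spans [0:13] → '1111144444757'.
Captured: group 1 = '1'.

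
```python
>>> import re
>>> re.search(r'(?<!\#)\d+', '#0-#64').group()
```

'4'

A negative assertion filters positions out without eating any characters.
The match spans [5:6] → '4'.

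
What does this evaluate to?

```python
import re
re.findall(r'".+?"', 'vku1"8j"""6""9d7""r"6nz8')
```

['"8j"', '""6"', '"9d7"', '"r"']

`findall` yields the raw match text (4 of them) because the pattern has no groups.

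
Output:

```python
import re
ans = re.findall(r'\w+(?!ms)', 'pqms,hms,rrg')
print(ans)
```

['pqms', 'hms', 'rrg']

Because the assertion is negative and zero-width, positions next to the forbidden text are skipped.
Matches: at [0:4] → 'pqms'; at [5:8] → 'hms'; at [9:12] → 'rrg'.
No capturing groups, so `findall` returns the 3 full match strings.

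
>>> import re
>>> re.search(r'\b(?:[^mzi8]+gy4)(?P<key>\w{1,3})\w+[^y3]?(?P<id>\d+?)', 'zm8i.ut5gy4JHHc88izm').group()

'.ut5gy4JHHc88'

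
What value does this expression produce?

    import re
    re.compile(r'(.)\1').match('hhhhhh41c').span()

A backreference is literal: `\1` must see the identical characters the first group matched.
With `match`, the pattern is implicitly anchored at the beginning.
The match spans [0:2] → 'hh'.
Captured: group 1 = 'h'.

(0, 2)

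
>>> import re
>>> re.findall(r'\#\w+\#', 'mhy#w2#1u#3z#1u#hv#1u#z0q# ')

Since nothing is captured, `findall` lists the 4 matched substrings directly.

['#w2#', '#3z#', '#hv#', '#z0q#']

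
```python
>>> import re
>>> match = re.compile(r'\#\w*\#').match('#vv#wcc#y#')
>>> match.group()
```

'#vv#'

`match` is anchored at position 0; if the pattern doesn't fit there, it returns None.
The match spans [0:4] → '#vv#'.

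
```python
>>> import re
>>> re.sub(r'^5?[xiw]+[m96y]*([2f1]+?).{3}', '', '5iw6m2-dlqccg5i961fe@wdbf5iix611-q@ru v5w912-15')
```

'qccg5i961fe@wdbf5iix611-q@ru v5w912-15'

Pattern: anchored at the start of the string; then optionally a literal '5', then one or more of one of [xiw], then zero or more of one of [m96y]; then one or more of one of [2f1] (lazy) (captured); then exactly 3 of any character.
Matches: at [0:9] → '5iw6m2-dl'.
Each match is replaced by ''.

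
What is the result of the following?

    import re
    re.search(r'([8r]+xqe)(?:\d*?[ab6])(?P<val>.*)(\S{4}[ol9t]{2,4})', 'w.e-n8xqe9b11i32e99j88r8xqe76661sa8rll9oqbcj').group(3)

'8rll9o'

The pattern matches one or more of one of [8r], then the literal 'xqe' (captured); then zero or more of a digit (lazy), then one of [ab6] (non-capturing group); then zero or more of any character (captured as 'val'); then exactly 4 of a non-whitespace character, then 2 to 4 of one of [ol9t] (captured).
`re.search` tries every starting position until one works.
The match spans [5:40] → '8xqe9b11i32e99j88r8xqe76661sa8rll9o'.
Captured: group 1 = '8xqe', group 2 = '11i32e99j88r8xqe76661sa', group 3 = '8rll9o'.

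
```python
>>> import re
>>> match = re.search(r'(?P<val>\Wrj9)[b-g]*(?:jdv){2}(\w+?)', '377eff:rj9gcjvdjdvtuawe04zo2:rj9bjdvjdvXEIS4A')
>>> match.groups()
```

(':rj9', 'X')

Pattern: a non-word character, then the literal 'rj9' (captured as 'val'); then zero or more of a character in [b-g], then the literal 'jdv' repeated 2 times; then one or more of a word character (lazy) (captured).
A non-greedy quantifier consumes as few characters as it can — just enough that the remainder of the pattern still matches from where it stops; whatever follows it matches normally.
`search` walks the string left to right and returns the first match it finds.
The match spans [28:40] → ':rj9bjdvjdvX'.
Captured: group 1 = ':rj9', group 2 = 'X'.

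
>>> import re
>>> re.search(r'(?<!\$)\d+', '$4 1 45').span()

(3, 4)

The negative lookaround is zero-width — it rules out positions where the adjacent text would match, without consuming anything.
`re.search` scans for the first position where the pattern succeeds.
The match spans [3:4] → '1'.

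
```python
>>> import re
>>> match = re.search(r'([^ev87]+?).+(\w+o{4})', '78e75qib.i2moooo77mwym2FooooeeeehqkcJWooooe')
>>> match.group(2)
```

The pattern matches one or more of any character except [ev87] (lazy) (captured); then one or more of any character; then one or more of a word character, then exactly 4 of a literal 'o' (captured).
`search` walks the string left to right and returns the first match it finds.
The match spans [4:42] → '5qib.i2moooo77mwym2FooooeeeehqkcJWoooo'.
Captured: group 1 = '5', group 2 = 'Woooo'.

'Woooo'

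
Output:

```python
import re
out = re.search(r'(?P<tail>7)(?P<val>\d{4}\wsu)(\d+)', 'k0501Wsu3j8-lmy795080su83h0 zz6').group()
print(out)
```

795080su83

Pattern: a literal '7' (captured as 'tail'); then exactly 4 of a digit, then a word character, then the literal 'su' (captured as 'val'); then one or more of a digit (captured).
`re.search` scans for the first position where the pattern succeeds.
The match spans [15:25] → '795080su83'.
Captured: group 1 = '7', group 2 = '95080su', group 3 = '83'.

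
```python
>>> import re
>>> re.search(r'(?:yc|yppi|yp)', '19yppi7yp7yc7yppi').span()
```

Alternation isn't longest-match — the leftmost alternative that fits at this position is chosen.
The match spans [2:6] → 'yppi'.

(2, 6)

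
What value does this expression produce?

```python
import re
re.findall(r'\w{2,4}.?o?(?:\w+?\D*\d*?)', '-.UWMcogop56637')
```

['UWMcogop', '56637']

A `+?`/`*?`/`{m,n}?` starts at its minimum and grows only as far as needed for what follows to match.
With no groups in the pattern, `findall` gives back each whole match — 2 here.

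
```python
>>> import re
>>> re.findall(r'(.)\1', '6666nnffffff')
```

['6', '6', 'n', 'f', 'f', 'f']

`\1` has to match the exact text group 1 already captured.
Scanning left to right: at [0:2] match '66', group 1 = '6'; at [2:4] match '66', group 1 = '6'; at [4:6] match 'nn', group 1 = 'n'; at [6:8] match 'ff', group 1 = 'f'; at [8:10] match 'ff', group 1 = 'f'; ….
`findall` collects group 1 from each match (6 total).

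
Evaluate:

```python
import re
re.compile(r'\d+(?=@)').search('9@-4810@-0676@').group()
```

'9'

Lookahead/lookbehind check context without consuming it, so the matched span excludes the asserted characters.
The match spans [0:1] → '9'.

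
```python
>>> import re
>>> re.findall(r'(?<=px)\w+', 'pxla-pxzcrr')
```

['la', 'zcrr']

Lookahead/lookbehind check context without consuming it, so the matched span excludes the asserted characters.
Walking the string: at [2:4] → 'la'; at [7:11] → 'zcrr'.
Since nothing is captured, `findall` lists the 2 matched substrings directly.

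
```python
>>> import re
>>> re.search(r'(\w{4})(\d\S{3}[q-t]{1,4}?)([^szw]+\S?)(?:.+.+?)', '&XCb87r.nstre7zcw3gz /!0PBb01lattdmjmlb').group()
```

Pattern: exactly 4 of a word character (captured); then a digit, then exactly 3 of a non-whitespace character, then 1 to 4 of a character in [q-t] (lazy) (captured); then one or more of any character except [szw], then optionally a non-whitespace character (captured); then one or more of any character, then one or more of any character (lazy) (non-capturing group).
Unlike `match`, `search` isn't anchored — it looks for the pattern anywhere in the string.
The match spans [1:39] → 'XCb87r.nstre7zcw3gz /!0PBb01lattdmjmlb'.
Captured: group 1 = 'XCb8', group 2 = '7r.ns', group 3 = 'tre7z'.

'XCb87r.nstre7zcw3gz /!0PBb01lattdmjmlb'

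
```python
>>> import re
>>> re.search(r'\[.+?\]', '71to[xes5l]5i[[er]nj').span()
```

The `?` after the quantifier makes it lazy — it takes as little as possible before letting the rest of the pattern try.
`re.search` scans for the first position where the pattern succeeds.
The match spans [4:11] → '[xes5l]'.

(4, 11)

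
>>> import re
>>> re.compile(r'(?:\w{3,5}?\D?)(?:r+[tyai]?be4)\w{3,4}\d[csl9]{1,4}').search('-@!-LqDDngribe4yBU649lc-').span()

(4, 23)

The match spans [4:23] → 'LqDDngribe4yBU649lc'.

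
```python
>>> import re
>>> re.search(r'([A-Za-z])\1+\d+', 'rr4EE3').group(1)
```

The match spans [0:3] → 'rr4'.
Captured: group 1 = 'r'.

'r'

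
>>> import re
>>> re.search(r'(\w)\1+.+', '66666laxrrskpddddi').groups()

('6',)

After group 1 captures some text, `\1` only succeeds where that same text appears again.
`search` walks the string left to right and returns the first match it finds.
The match spans [0:18] → '66666laxrrskpddddi'.
Captured: group 1 = '6'.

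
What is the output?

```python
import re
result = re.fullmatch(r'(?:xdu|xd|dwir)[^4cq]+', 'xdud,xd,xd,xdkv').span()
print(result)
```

(0, 15)

`fullmatch` succeeds only if the pattern covers the string from start to end.
The match spans [0:15] → 'xdud,xd,xd,xdkv'.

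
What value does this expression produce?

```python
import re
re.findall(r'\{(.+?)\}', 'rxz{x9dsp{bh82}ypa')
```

['x9dsp{bh82']

Matches: at [3:15] match '{x9dsp{bh82}', group 1 = 'x9dsp{bh82'.
Because there's exactly one group, `findall` drops the full match and keeps group 1 from the one hit.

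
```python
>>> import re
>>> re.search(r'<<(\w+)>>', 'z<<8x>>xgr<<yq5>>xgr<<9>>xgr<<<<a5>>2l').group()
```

The match spans [1:7] → '<<8x>>'.

'<<8x>>'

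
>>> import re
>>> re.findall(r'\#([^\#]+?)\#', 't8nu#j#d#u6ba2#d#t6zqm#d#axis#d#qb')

Walking the string: at [4:7] match '#j#', group 1 = 'j'; at [8:15] match '#u6ba2#', group 1 = 'u6ba2'; at [16:23] match '#t6zqm#', group 1 = 't6zqm'; at [24:30] match '#axis#', group 1 = 'axis'.
`findall` collects group 1 from each match (4 total).

['j', 'u6ba2', 't6zqm', 'axis']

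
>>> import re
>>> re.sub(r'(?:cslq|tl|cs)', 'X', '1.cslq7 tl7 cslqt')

'1.X7 X7 Xt'

Alternation tries branches left to right and keeps the first one that lets the overall match succeed at that position.
Matches: at [2:6] → 'cslq'; at [8:10] → 'tl'; at [12:16] → 'cslq'.
Every occurrence is swapped for 'X'.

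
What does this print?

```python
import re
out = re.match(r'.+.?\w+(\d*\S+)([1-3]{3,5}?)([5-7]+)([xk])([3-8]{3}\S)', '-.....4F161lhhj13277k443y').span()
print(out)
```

(0, 25)

This matches one or more of any character, then optionally any character, then one or more of a word character; then zero or more of a digit, then one or more of a non-whitespace character (captured); then 3 to 5 of a character in [1-3] (lazy) (captured); then one or more of a character in [5-7] (captured); then one of [xk] (captured); then exactly 3 of a character in [3-8], then a non-whitespace character (captured).
`re.match` only tries the pattern at the start of the string.
The match spans [0:25] → '-.....4F161lhhj13277k443y'.
Captured: group 1 = 'j', group 2 = '132', group 3 = '77', group 4 = 'k', group 5 = '443y'.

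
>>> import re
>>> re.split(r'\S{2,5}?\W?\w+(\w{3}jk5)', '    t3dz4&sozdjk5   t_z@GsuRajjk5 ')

This matches 2 to 5 of a non-whitespace character (lazy); then optionally a non-word character, then one or more of a word character; then exactly 3 of a word character, then the literal 'jk5' (captured).
Matches to split on: at [4:17] → 't3dz4&sozdjk5'; at [20:33] → 't_z@GsuRajjk5'.
With a capturing group present, the delimiter's captured portion is kept in the result list.

['    ', 'ozdjk5', '   ', 'Rajjk5', ' ']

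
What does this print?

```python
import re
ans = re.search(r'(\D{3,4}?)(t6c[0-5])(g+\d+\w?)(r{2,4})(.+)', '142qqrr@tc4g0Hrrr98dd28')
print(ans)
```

None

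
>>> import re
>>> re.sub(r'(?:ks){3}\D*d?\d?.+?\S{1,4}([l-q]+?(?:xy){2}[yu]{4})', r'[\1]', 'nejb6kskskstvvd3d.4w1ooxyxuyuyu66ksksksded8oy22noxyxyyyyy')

'nejb6[noxyxyyyyy]'

Each match is replaced using the text its own group 1 captured.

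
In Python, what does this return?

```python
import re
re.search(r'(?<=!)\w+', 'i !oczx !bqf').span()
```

The `(?=…)`/`(?<=…)` assertion just peeks at neighbouring text; it doesn't advance the match position.
`search` walks the string left to right and returns the first match it finds.
The match spans [3:7] → 'oczx'.

(3, 7)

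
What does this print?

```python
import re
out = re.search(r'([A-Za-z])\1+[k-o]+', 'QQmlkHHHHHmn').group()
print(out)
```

QQmlk

The backreference `\1` re-matches whatever the first group consumed, character for character.
The match spans [0:5] → 'QQmlk'.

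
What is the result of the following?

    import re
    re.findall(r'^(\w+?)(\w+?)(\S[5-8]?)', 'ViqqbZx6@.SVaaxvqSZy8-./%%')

The pattern matches anchored at the start of the string; then one or more of a word character (lazy) (captured); then one or more of a word character (lazy) (captured); then a non-whitespace character, then optionally a character in [5-8] (captured).
Scanning left to right: at [0:3] match 'Viq', groups = ('V', 'i', 'q').
Multiple groups make `findall` return tuples — one 3-tuple for the one match.

[('V', 'i', 'q')]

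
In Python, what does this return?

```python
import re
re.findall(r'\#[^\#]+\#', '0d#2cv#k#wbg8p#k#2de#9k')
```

`findall` yields the raw match text (3 of them) because the pattern has no groups.

['#2cv#', '#wbg8p#', '#2de#']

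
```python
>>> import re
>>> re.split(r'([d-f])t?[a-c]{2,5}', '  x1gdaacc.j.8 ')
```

['  x1g', 'd', '.j.8 ']

Pattern: a character in [d-f] (captured); then optionally a literal 't', then 2 to 5 of a character in [a-c].
Matches to split on: at [5:10] → 'daacc'.
Because the pattern has a capturing group, `split` also inserts each captured text between the pieces.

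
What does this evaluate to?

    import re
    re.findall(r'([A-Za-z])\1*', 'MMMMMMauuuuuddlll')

['M', 'a', 'u', 'd', 'l']

The backreference `\1` re-matches whatever the first group consumed, character for character.
Walking the string: at [0:6] match 'MMMMMM', group 1 = 'M'; at [6:7] match 'a', group 1 = 'a'; at [7:12] match 'uuuuu', group 1 = 'u'; at [12:14] match 'dd', group 1 = 'd'; at [14:17] match 'lll', group 1 = 'l'.
One capturing group, so `findall` returns just the captured substring from each match — 5 in all.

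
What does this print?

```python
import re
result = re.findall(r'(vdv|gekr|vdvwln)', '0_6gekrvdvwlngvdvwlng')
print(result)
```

['gekr', 'vdv', 'vdv']

Branches in `(...|...)` are attempted left-to-right; the first branch that allows the whole pattern to succeed is taken.
With a single group, `findall` returns only what that group captured — 3 items.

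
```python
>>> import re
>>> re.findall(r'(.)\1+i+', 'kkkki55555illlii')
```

['k', '5', 'l']

`\1` has to match the exact text group 1 already captured.
`findall` collects group 1 from each match (3 total).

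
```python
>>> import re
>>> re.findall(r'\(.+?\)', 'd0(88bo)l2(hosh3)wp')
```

['(88bo)', '(hosh3)']

Scanning left to right: at [2:8] → '(88bo)'; at [10:17] → '(hosh3)'.
No capturing groups, so `findall` returns the 2 full match strings.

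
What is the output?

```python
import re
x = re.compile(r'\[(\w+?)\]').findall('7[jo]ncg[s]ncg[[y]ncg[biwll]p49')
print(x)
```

['jo', 's', 'y', 'biwll']

`findall` collects group 1 from each match (4 total).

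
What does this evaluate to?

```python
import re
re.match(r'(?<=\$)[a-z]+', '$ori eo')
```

None

Lookahead/lookbehind check context without consuming it, so the matched span excludes the asserted characters.
With `match`, the pattern is implicitly anchored at the beginning.
Here the pattern fails at index 0, so the call returns None.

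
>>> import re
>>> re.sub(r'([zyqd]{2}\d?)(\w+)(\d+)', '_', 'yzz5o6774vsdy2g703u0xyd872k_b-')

'_k_b-'

Pattern: exactly 2 of one of [zyqd], then optionally a digit (captured); then one or more of a word character (captured); then one or more of a digit (captured).
Each match is replaced by '_'.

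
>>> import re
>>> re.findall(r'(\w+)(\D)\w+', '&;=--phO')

2 groups means the one result is a tuple of 2 captured strings — 1 here.

[('p', 'h')]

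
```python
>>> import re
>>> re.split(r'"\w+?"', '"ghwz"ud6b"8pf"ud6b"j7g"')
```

The string is cut at each match, leaving 4 pieces.

['', 'ud6b', 'ud6b', '']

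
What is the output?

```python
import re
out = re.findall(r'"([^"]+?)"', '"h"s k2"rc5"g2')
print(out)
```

With a single group, `findall` returns only what that group captured — 2 items.

['h', 'rc5']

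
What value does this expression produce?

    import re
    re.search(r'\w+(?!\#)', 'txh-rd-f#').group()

A negative assertion filters positions out without eating any characters.
`re.search` tries every starting position until one works.
The match spans [0:3] → 'txh'.

'txh'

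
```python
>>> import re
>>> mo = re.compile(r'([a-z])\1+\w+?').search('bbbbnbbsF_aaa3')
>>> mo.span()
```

(0, 5)

`\1` is not a pattern — it's the concrete string captured by group 1, re-applied verbatim.
The match spans [0:5] → 'bbbbn'.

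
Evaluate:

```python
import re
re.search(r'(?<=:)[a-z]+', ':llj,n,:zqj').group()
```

The `(?=…)`/`(?<=…)` assertion just peeks at neighbouring text; it doesn't advance the match position.
Unlike `match`, `search` isn't anchored — it looks for the pattern anywhere in the string.
The match spans [1:4] → 'llj'.

'llj'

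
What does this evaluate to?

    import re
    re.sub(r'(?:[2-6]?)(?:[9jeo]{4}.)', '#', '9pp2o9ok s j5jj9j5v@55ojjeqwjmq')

'9pp2o9ok s j#v@5#wjmq'

Pattern: optionally a character in [2-6] (non-capturing group); then exactly 4 of one of [9jeo], then any character (non-capturing group).
Every occurrence is swapped for '#'.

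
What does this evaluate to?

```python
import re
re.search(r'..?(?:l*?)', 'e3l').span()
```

(0, 2)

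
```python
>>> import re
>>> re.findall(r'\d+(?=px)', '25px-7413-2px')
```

The lookaround is zero-width — it requires the adjacent text to match without consuming it, so the asserted text isn't part of the match.
Walking the string: at [0:2] → '25'; at [10:11] → '2'.
`findall` yields the raw match text (2 of them) because the pattern has no groups.

['25', '2']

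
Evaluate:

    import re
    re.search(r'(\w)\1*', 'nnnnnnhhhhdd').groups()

('n',)

A backreference is literal: `\1` must see the identical characters the first group matched.
`search` walks the string left to right and returns the first match it finds.
The match spans [0:6] → 'nnnnnn'.
Captured: group 1 = 'n'.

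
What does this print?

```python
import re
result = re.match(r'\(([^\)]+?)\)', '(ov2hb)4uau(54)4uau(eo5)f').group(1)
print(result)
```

ov2hb

The match spans [0:7] → '(ov2hb)'.
Captured: group 1 = 'ov2hb'.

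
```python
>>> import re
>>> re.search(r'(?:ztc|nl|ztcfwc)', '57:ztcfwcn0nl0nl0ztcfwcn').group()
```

Branches in `(...|...)` are attempted left-to-right; the first branch that allows the whole pattern to succeed is taken.
The match spans [3:6] → 'ztc'.

'ztc'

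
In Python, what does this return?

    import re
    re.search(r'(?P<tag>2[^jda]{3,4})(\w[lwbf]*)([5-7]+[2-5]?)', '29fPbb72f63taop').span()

Pattern: the literal '2', then 3 to 4 of any character except [jda] (captured as 'tag'); then a word character, then zero or more of one of [lwbf] (captured); then one or more of a character in [5-7], then optionally a character in [2-5] (captured).
`re.search` scans for the first position where the pattern succeeds.
The match spans [0:8] → '29fPbb72'.
Captured: group 1 = '29fPb', group 2 = 'b', group 3 = '72'.

(0, 8)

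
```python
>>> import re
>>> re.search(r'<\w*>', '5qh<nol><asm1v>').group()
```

'<nol>'

The match spans [3:8] → '<nol>'.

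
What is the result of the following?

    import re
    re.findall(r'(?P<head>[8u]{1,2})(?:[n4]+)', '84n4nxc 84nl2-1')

['8', '8']

The pattern matches 1 to 2 of one of [8u] (captured as 'head'); then one or more of one of [n4] (non-capturing group).
With a single group, `findall` returns only what that group captured — 2 items.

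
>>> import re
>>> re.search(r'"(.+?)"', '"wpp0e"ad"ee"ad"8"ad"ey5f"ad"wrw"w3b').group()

'"wpp0e"'

Because the quantifier is non-greedy, it stops expanding at the earliest point where the rest of the pattern can succeed.
`re.search` scans for the first position where the pattern succeeds.
The match spans [0:7] → '"wpp0e"'.
Captured: group 1 = 'wpp0e'.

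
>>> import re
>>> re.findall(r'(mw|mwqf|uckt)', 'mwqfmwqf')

`|` is ordered: at each position the engine commits to the first alternative that works.
`findall` collects group 1 from each match (2 total).

['mw', 'mw']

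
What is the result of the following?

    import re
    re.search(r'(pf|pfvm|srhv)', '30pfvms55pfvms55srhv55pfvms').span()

Alternation isn't longest-match — the leftmost alternative that fits at this position is chosen.
The match spans [2:4] → 'pf'.

(2, 4)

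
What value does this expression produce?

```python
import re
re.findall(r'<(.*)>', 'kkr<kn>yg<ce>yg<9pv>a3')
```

Walking the string: at [3:20] match '<kn>yg<ce>yg<9pv>', group 1 = 'kn>yg<ce>yg<9pv'.
With a single group, `findall` returns only what that group captured — 1 item.

['kn>yg<ce>yg<9pv']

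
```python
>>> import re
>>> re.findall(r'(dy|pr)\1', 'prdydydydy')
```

`\1` is not a pattern — it's the concrete string captured by group 1, re-applied verbatim.
Matches: at [2:6] match 'dydy', group 1 = 'dy'; at [6:10] match 'dydy', group 1 = 'dy'.
One capturing group, so `findall` returns just the captured substring from each match — 2 in all.

['dy', 'dy']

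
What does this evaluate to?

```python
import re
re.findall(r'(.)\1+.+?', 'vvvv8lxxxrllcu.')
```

`\1` is not a pattern — it's the concrete string captured by group 1, re-applied verbatim.
Scanning left to right: at [0:5] match 'vvvv8', group 1 = 'v'; at [6:10] match 'xxxr', group 1 = 'x'; at [10:13] match 'llc', group 1 = 'l'.
Because there's exactly one group, `findall` drops the full match and keeps group 1 from each hit.

['v', 'x', 'l']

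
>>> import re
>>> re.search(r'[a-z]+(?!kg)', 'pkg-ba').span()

(0, 3)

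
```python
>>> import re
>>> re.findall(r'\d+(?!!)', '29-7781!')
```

['29', '778']

`(?!…)`/`(?<!…)` only lets a position through if the neighbouring text does NOT match; no characters are consumed.
Scanning left to right: at [0:2] → '29'; at [3:6] → '778'.
No capturing groups, so `findall` returns the 2 full match strings.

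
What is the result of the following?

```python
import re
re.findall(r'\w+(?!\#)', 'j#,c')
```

The negative lookahead/lookbehind blocks any match where the forbidden context is present.
Matches: at [3:4] → 'c'.
No capturing groups, so `findall` returns the 1 full match string.

['c']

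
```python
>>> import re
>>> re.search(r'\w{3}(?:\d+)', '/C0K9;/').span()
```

(1, 5)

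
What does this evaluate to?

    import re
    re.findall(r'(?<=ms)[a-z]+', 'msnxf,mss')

Lookahead/lookbehind check context without consuming it, so the matched span excludes the asserted characters.
Since nothing is captured, `findall` lists the 2 matched substrings directly.

['nxf', 's']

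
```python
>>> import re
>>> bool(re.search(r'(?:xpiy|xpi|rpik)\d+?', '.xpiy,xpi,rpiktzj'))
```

False

`search` walks the string left to right and returns the first match it finds.
Here no position works, so the call returns None, and `bool(None)` is False.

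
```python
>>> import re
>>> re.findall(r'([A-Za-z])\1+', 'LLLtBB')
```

['L', 'B']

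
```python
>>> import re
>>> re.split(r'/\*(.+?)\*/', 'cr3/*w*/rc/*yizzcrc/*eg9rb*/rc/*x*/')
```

['cr3', 'w', 'rc', 'yizzcrc/*eg9rb', 'rc', 'x', '']

`re.split` interleaves the captured-group text with the surrounding fragments.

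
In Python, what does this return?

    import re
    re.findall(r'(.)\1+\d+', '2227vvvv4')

['2', 'v']

The backreference `\1` re-matches whatever the first group consumed, character for character.
Because there's exactly one group, `findall` drops the full match and keeps group 1 from each hit.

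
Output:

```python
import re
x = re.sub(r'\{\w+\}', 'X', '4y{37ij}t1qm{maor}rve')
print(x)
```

4yXt1qmXrve

Matches: at [2:8] → '{37ij}'; at [12:18] → '{maor}'.
`sub` substitutes 'X' at each match site.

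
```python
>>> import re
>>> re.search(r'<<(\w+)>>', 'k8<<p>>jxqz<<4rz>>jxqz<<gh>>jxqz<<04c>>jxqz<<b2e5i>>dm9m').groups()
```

('p',)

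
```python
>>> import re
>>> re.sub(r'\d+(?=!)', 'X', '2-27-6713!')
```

'2-27-X!'

Because the assertion is zero-width, the text it checks is not consumed and won't appear in the result.
Matches: at [5:9] → '6713'.
Every occurrence is swapped for 'X'.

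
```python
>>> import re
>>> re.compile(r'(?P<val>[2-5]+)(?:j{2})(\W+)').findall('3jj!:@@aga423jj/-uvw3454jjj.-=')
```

The pattern matches one or more of a character in [2-5] (captured as 'val'); then exactly 2 of a literal 'j' (non-capturing group); then one or more of a non-word character (captured).
Matches: at [0:7] match '3jj!:@@', groups = ('3', '!:@@'); at [10:17] match '423jj/-', groups = ('423', '/-').
2 groups means each result is a tuple of 2 captured strings — 2 here.

[('3', '!:@@'), ('423', '/-')]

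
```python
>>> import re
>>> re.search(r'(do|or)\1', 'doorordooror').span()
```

After group 1 captures some text, `\1` only succeeds where that same text appears again.
The match spans [2:6] → 'oror'.

(2, 6)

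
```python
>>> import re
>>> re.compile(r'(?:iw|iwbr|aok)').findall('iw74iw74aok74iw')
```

['iw', 'iw', 'aok', 'iw']

No capturing groups, so `findall` returns the 4 full match strings.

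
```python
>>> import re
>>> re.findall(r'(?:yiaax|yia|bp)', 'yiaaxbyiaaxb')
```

['yiaax', 'yiaax']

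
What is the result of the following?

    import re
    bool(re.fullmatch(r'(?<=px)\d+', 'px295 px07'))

The `(?=…)`/`(?<=…)` assertion just peeks at neighbouring text; it doesn't advance the match position.
`re.fullmatch` requires the pattern to consume the entire string.
Here the string isn't matched end-to-end, so the call returns None, and `bool(None)` is False.

False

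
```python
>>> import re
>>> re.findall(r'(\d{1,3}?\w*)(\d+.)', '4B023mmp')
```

2 groups means the one result is a tuple of 2 captured strings — 1 here.

[('4B02', '3m')]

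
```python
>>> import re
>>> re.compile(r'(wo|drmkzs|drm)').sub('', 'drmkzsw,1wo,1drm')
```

'w,1,1'

Alternation tries branches left to right and keeps the first one that lets the overall match succeed at that position.
Matches: at [0:6] → 'drmkzs'; at [9:11] → 'wo'; at [13:16] → 'drm'.
`sub` substitutes '' at each match site.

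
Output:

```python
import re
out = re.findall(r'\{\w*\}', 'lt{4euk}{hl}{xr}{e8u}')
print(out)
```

['{4euk}', '{hl}', '{xr}', '{e8u}']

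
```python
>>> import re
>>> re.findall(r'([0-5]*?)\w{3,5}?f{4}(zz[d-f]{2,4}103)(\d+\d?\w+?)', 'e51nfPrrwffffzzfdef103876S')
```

Pattern: zero or more of a character in [0-5] (lazy) (captured); then 3 to 5 of a word character (lazy), then exactly 4 of the literal 'f'; then the literal 'zz', then 2 to 4 of a character in [d-f], then the literal '103' (captured); then one or more of a digit, then optionally a digit, then one or more of a word character (lazy) (captured).
Multiple groups make `findall` return tuples — one 3-tuple for the one match.

[('', 'zzfdef103', '876S')]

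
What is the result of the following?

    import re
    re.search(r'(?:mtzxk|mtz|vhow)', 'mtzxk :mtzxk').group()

'mtzxk'

Alternation isn't longest-match — the leftmost alternative that fits at this position is chosen.
`re.search` tries every starting position until one works.
The match spans [0:5] → 'mtzxk'.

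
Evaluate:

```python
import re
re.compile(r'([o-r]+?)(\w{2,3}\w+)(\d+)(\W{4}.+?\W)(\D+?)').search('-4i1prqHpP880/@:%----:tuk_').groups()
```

('p', 'rqHpP88', '0', '/@:%--', '-')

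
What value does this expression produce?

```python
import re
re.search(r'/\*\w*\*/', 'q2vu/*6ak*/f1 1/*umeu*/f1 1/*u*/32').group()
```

The match spans [4:11] → '/*6ak*/'.

'/*6ak*/'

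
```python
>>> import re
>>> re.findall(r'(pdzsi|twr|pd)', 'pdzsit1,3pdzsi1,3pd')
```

['pdzsi', 'pdzsi', 'pd']

`|` is ordered: at each position the engine commits to the first alternative that works.
Walking the string: at [0:5] match 'pdzsi', group 1 = 'pdzsi'; at [9:14] match 'pdzsi', group 1 = 'pdzsi'; at [17:19] match 'pd', group 1 = 'pd'.
`findall` collects group 1 from each match (3 total).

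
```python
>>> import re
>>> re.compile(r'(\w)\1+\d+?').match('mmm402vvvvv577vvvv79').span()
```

A backreference is literal: `\1` must see the identical characters the first group matched.
`re.match` won't scan ahead — the pattern has to work from the very first character.
The match spans [0:4] → 'mmm4'.
Captured: group 1 = 'm'.

(0, 4)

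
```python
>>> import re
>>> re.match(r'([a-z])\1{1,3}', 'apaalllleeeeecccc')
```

After group 1 captures some text, `\1` only succeeds where that same text appears again.
`re.match` won't scan ahead — the pattern has to work from the very first character.
Here the pattern fails at index 0, so the call returns None.

None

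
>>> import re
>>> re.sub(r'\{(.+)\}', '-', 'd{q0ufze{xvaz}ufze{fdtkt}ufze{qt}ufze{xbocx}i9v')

'd-i9v'

Matches: at [1:44] → '{q0ufze{xvaz}ufze{fdtkt}ufze{qt}ufze{xbocx}'.
Every occurrence is swapped for '-'.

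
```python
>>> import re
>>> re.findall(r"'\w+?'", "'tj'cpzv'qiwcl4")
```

["'tj'"]

`findall` yields the raw match text (1 of them) because the pattern has no groups.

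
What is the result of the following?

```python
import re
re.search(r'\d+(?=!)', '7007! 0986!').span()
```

(0, 4)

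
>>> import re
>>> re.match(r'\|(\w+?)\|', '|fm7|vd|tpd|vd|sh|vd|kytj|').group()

With `match`, the pattern is implicitly anchored at the beginning.
The match spans [0:5] → '|fm7|'.

'|fm7|'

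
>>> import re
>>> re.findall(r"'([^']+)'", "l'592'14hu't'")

['592', 't']

With a single group, `findall` returns only what that group captured — 2 items.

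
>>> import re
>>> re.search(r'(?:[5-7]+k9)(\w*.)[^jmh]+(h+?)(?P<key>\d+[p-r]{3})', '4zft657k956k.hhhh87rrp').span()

The match spans [4:22] → '657k956k.hhhh87rrp'.

(4, 22)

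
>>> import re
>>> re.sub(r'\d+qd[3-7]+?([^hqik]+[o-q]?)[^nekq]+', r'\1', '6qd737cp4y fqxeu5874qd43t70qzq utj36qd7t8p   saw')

Lazy quantifiers expand one character at a time until the remainder of the pattern can match.
`\1` in the replacement pulls in group 1's text for each match.

'37cp4y fqeu3t70qq utjt8p   sa'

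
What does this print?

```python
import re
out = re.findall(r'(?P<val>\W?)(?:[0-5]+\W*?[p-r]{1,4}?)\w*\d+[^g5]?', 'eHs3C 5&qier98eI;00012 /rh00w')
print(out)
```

With a single group, `findall` returns only what that group captured — 2 items.

[' ', ';']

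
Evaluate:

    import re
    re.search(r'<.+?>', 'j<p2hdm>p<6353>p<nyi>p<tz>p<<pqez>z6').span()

(1, 8)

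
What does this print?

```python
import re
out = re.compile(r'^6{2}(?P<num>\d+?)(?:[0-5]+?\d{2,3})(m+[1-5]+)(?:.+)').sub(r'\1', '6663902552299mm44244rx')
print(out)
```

639

This matches anchored at the start of the string; then exactly 2 of a literal '6'; then one or more of a digit (lazy) (captured as 'num'); then one or more of a character in [0-5] (lazy), then 2 to 3 of a digit (non-capturing group); then one or more of a literal 'm', then one or more of a character in [1-5] (captured); then one or more of any character (non-capturing group).
Matches: at [0:22] → '6663902552299mm44244rx'.
Each match is replaced using the text its own group 1 captured.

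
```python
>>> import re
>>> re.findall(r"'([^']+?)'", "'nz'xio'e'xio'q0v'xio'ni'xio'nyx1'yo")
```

['nz', 'e', 'q0v', 'ni', 'nyx1']

Matches: at [0:4] match "'nz'", group 1 = 'nz'; at [7:10] match "'e'", group 1 = 'e'; at [13:18] match "'q0v'", group 1 = 'q0v'; at [21:25] match "'ni'", group 1 = 'ni'; at [28:34] match "'nyx1'", group 1 = 'nyx1'.
Because there's exactly one group, `findall` drops the full match and keeps group 1 from each hit.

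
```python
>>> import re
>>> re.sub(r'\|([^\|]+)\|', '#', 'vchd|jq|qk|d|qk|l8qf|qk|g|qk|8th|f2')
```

'vchd#qk#qk#qk#qk#f2'

`sub` substitutes '#' at each match site.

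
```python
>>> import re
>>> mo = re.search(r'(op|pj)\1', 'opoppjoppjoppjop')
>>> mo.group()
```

'opop'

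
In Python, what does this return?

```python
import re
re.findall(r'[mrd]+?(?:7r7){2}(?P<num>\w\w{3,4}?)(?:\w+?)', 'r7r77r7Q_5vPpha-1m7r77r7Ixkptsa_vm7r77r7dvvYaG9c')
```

['Q_5v', 'Ixkp', 'dvvY']

This matches one or more of one of [mrd] (lazy), then the literal '7r7' repeated 2 times; then a word character, then 3 to 4 of a word character (lazy) (captured as 'num'); then one or more of a word character (lazy) (non-capturing group).
Because the quantifier is non-greedy, it stops expanding at the earliest point where the rest of the pattern can succeed.
Matches: at [0:12] match 'r7r77r7Q_5vP', group 1 = 'Q_5v'; at [17:29] match 'm7r77r7Ixkpt', group 1 = 'Ixkp'; at [33:45] match 'm7r77r7dvvYa', group 1 = 'dvvY'.
One capturing group, so `findall` returns just the captured substring from each match — 3 in all.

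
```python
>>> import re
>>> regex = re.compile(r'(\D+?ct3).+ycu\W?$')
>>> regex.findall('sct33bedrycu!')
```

Pattern: one or more of a non-digit (lazy), then the literal 'ct3' (captured); then one or more of any character, then the literal 'ycu'; then optionally a non-word character; then anchored at the end.
Walking the string: at [0:13] match 'sct33bedrycu!', group 1 = 'sct3'.
One capturing group, so `findall` returns just the captured substring from the one match — 1 in all.

['sct3']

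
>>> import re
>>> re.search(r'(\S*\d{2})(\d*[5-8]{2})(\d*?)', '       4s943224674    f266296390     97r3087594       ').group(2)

'67'

The match spans [7:17] → '4s94322467'.
Captured: group 1 = '4s943224', group 2 = '67', group 3 = ''.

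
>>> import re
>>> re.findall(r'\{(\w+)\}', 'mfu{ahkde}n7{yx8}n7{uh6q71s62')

Matches: at [3:10] match '{ahkde}', group 1 = 'ahkde'; at [12:17] match '{yx8}', group 1 = 'yx8'.
One capturing group, so `findall` returns just the captured substring from each match — 2 in all.

['ahkde', 'yx8']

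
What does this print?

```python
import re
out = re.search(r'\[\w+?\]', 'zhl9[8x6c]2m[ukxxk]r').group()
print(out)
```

Unlike `match`, `search` isn't anchored — it looks for the pattern anywhere in the string.
The match spans [4:10] → '[8x6c]'.

[8x6c]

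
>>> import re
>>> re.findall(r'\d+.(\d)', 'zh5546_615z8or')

['6', '8']

The pattern matches one or more of a digit, then any character; then a digit (captured).
Matches: at [2:8] match '5546_6', group 1 = '6'; at [8:12] match '15z8', group 1 = '8'.
`findall` collects group 1 from each match (2 total).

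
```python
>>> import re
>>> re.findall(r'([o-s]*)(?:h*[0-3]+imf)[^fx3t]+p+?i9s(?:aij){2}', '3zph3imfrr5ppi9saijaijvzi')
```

['p']

Pattern: zero or more of a character in [o-s] (captured); then zero or more of a literal 'h', then one or more of a character in [0-3], then the literal 'imf' (non-capturing group); then one or more of any character except [fx3t], then one or more of a literal 'p' (lazy); then the literal 'i9s', then the literal 'aij' repeated 2 times.
Scanning left to right: at [2:22] match 'ph3imfrr5ppi9saijaij', group 1 = 'p'.
With a single group, `findall` returns only what that group captured — 1 item.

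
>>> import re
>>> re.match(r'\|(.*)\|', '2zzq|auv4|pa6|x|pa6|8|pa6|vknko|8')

None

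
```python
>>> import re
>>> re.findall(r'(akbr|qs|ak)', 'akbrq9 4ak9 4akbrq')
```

['akbr', 'ak', 'akbr']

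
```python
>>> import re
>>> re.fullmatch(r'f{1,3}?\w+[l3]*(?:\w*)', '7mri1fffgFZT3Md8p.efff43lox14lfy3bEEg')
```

`fullmatch` succeeds only if the pattern covers the string from start to end.
Here the pattern can't cover the whole string, so the call returns None.

None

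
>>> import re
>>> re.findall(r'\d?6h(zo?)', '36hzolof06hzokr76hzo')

['zo', 'zo', 'zo']

The pattern matches optionally a digit, then the literal '6h'; then the literal 'z', then optionally the literal 'o' (captured).
Scanning left to right: at [0:5] match '36hzo', group 1 = 'zo'; at [8:13] match '06hzo', group 1 = 'zo'; at [15:20] match '76hzo', group 1 = 'zo'.
One capturing group, so `findall` returns just the captured substring from each match — 3 in all.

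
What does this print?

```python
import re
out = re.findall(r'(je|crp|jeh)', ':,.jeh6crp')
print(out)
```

Alternation isn't longest-match — the leftmost alternative that fits at this position is chosen.
Because there's exactly one group, `findall` drops the full match and keeps group 1 from each hit.

['je', 'crp']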